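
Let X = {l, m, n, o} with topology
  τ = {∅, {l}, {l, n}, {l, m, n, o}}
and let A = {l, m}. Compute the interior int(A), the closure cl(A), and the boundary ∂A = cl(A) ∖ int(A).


int(A) = {l}, cl(A) = {l, m, n, o}, ∂A = {m, n, o}.

Closed sets in (X, τ) are complements of opens:
  closed(X, τ) = {∅, {m, o}, {m, n, o}, {l, m, n, o}}.
int(A) = ⋃ {U ∈ τ : U ⊆ A}. Opens contained in A: ∅, {l}.
Taking the union of these: int(A) = {l}.
cl(A) = ⋂ {C closed : A ⊆ C}. Closed sets containing A: {l, m, n, o}.
Intersecting these: cl(A) = {l, m, n, o}.
∂A = cl(A) ∖ int(A) = {l, m, n, o} ∖ {l} = {m, n, o}.


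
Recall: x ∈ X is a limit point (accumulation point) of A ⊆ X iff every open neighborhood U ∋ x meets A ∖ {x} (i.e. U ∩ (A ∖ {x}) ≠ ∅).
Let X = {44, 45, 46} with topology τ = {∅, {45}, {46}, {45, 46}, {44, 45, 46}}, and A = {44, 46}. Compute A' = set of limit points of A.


A' = {44}

For each x ∈ X, list the open sets U ∈ τ with x ∈ U, then check whether U ∩ (A ∖ {x}) ≠ ∅ for every such U.
  x = 44: opens ∋ x are {44, 45, 46}; each meets A ∖ {44}, so x IS a limit point.
  x = 45: open {45} ∋ x has {45} ∩ (A ∖ {45}) = ∅, so x is NOT a limit point.
  x = 46: open {46} ∋ x has {46} ∩ (A ∖ {46}) = ∅, so x is NOT a limit point.
Collecting: A' = {44}.


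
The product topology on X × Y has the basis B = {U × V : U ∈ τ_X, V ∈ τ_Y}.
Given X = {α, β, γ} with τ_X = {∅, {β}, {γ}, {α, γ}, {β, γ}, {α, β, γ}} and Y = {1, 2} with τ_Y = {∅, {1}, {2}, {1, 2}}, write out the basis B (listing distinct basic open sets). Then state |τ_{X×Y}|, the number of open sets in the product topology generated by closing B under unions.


Basis B = {∅ × ∅, {β} × {1}, {β} × {2}, {γ} × {1}, {γ} × {2}, {α, γ} × {1}, {α, γ} × {2}, {β} × {1, 2}, {β, γ} × {1}, {β, γ} × {2}, {γ} × {1, 2}, {α, β, γ} × {1}, {α, β, γ} × {2}, {α, γ} × {1, 2}, {β, γ} × {1, 2}, {α, β, γ} × {1, 2}}; |τ_{X×Y}| = 36.

Enumerate products U × V with U ∈ τ_X, V ∈ τ_Y (deduplicated):
  ∅ × ∅ = {} (∅)
  {β} × {1} = {(β,1)}
  {β} × {2} = {(β,2)}
  {γ} × {1} = {(γ,1)}
  {γ} × {2} = {(γ,2)}
  {α, γ} × {1} = {(α,1), (γ,1)}
  {α, γ} × {2} = {(α,2), (γ,2)}
  {β} × {1, 2} = {(β,1), (β,2)}
  {β, γ} × {1} = {(β,1), (γ,1)}
  {β, γ} × {2} = {(β,2), (γ,2)}
  {γ} × {1, 2} = {(γ,1), (γ,2)}
  {α, β, γ} × {1} = {(α,1), (β,1), (γ,1)}
  {α, β, γ} × {2} = {(α,2), (β,2), (γ,2)}
  {α, γ} × {1, 2} = {(α,1), (α,2), (γ,1), (γ,2)}
  {β, γ} × {1, 2} = {(β,1), (β,2), (γ,1), (γ,2)}
  {α, β, γ} × {1, 2} = {(α,1), (α,2), (β,1), (β,2), (γ,1), (γ,2)}
These 16 distinct sets form the basis B.
Close under arbitrary unions to get τ_{X×Y}; counting gives |τ_{X×Y}| = 36.


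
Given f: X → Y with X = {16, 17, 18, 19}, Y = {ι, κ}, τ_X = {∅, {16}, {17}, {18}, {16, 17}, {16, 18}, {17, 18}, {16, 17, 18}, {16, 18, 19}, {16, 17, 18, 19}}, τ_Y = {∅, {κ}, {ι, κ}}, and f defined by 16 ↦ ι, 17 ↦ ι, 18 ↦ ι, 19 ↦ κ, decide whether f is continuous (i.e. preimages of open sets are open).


f is NOT continuous.

Compute f^{-1}(U) for each U ∈ τ_Y:
  U = ∅: f^{-1}(U) = ∅ ∈ τ_X ✓.
  U = {κ}: f^{-1}(U) = {19} ∉ τ_X ✗.
  U = {ι, κ}: f^{-1}(U) = {16, 17, 18, 19} ∈ τ_X ✓.
Found U = {κ} with f^{-1}(U) = {19} not in τ_X. Therefore f is NOT continuous.


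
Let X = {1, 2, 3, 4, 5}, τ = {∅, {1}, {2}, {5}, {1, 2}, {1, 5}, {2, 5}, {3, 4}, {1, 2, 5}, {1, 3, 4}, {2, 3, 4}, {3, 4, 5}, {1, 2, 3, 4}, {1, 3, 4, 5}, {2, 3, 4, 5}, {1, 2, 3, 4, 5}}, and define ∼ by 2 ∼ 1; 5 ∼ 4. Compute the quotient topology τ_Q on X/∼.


X/∼ = {[1=2], [3], [4=5]}; |τ_Q| = 4.

Equivalence classes: [1=2], [3], [4=5].
Quotient map π: X → X/∼ sends 1 ↦ [1=2], 2 ↦ [1=2], 3 ↦ [3], 4 ↦ [4=5], 5 ↦ [4=5].
For each subset V ⊆ X/∼, compute π^{-1}(V) ⊆ X and check whether π^{-1}(V) ∈ τ. V is open in τ_Q iff π^{-1}(V) ∈ τ.
  V = {}: π^{-1}(V) = ∅ ∈ τ ✓.
  V = {[1=2]}: π^{-1}(V) = {1, 2} ∈ τ ✓.
  V = {[3]}: π^{-1}(V) = {3} ∉ τ ✗.
  V = {[1=2], [3]}: π^{-1}(V) = {1, 2, 3} ∉ τ ✗.
  V = {[4=5]}: π^{-1}(V) = {4, 5} ∉ τ ✗.
  V = {[1=2], [4=5]}: π^{-1}(V) = {1, 2, 4, 5} ∉ τ ✗.
  V = {[3], [4=5]}: π^{-1}(V) = {3, 4, 5} ∈ τ ✓.
  V = {[1=2], [3], [4=5]}: π^{-1}(V) = {1, 2, 3, 4, 5} ∈ τ ✓.
Open sets in the quotient: τ_Q = {{}, {[1=2]}, {[3], [4=5]}, {[1=2], [3], [4=5]}} (4 elements).


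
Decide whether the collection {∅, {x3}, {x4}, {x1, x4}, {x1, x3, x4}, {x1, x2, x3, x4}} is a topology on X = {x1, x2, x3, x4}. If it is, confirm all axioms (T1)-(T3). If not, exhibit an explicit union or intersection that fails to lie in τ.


τ is NOT a topology on X.

Axiom (T1): ∅ ∈ τ? Yes; X ∈ τ? Yes.
Axiom (T2/T3): check pairwise unions and intersections of members of τ.
Counterexample for (T2): {x3} ∪ {x4} = {x3, x4} ∉ τ. Therefore τ is NOT a topology.


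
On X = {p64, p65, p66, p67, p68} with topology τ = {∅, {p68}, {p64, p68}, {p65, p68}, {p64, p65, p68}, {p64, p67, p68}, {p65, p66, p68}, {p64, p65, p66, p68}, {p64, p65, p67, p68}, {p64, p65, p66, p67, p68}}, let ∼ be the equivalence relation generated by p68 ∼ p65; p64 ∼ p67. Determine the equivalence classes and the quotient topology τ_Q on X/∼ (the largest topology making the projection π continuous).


X/∼ = {[p64=p67], [p65=p68], [p66]}; |τ_Q| = 5.

Equivalence classes: [p64=p67], [p65=p68], [p66].
Quotient map π: X → X/∼ sends p64 ↦ [p64=p67], p65 ↦ [p65=p68], p66 ↦ [p66], p67 ↦ [p64=p67], p68 ↦ [p65=p68].
For each subset V ⊆ X/∼, compute π^{-1}(V) ⊆ X and check whether π^{-1}(V) ∈ τ. V is open in τ_Q iff π^{-1}(V) ∈ τ.
  V = {}: π^{-1}(V) = ∅ ∈ τ ✓.
  V = {[p64=p67]}: π^{-1}(V) = {p64, p67} ∉ τ ✗.
  V = {[p65=p68]}: π^{-1}(V) = {p65, p68} ∈ τ ✓.
  V = {[p64=p67], [p65=p68]}: π^{-1}(V) = {p64, p65, p67, p68} ∈ τ ✓.
  V = {[p66]}: π^{-1}(V) = {p66} ∉ τ ✗.
  V = {[p64=p67], [p66]}: π^{-1}(V) = {p64, p66, p67} ∉ τ ✗.
  V = {[p65=p68], [p66]}: π^{-1}(V) = {p65, p66, p68} ∈ τ ✓.
  V = {[p64=p67], [p65=p68], [p66]}: π^{-1}(V) = {p64, p65, p66, p67, p68} ∈ τ ✓.
Open sets in the quotient: τ_Q = {{}, {[p65=p68]}, {[p64=p67], [p65=p68]}, {[p65=p68], [p66]}, {[p64=p67], [p65=p68], [p66]}} (5 elements).


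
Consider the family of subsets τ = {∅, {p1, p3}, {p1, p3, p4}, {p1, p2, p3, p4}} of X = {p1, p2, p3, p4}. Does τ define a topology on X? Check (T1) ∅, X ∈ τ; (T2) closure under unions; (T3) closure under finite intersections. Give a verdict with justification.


τ IS a topology on X.

Axiom (T1): ∅ ∈ τ? Yes; X ∈ τ? Yes.
Axiom (T2/T3): check pairwise unions and intersections of members of τ.
All pairwise intersections and unions checked — each lies in τ. Therefore τ satisfies (T1), (T2), (T3): it IS a topology on X.


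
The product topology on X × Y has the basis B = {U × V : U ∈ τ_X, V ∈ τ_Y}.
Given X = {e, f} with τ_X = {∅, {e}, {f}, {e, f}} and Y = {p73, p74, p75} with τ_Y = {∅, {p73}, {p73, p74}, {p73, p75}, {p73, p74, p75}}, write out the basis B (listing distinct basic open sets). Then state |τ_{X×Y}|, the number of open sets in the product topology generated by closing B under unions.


Basis B = {∅ × ∅, {e} × {p73}, {f} × {p73}, {e} × {p73, p74}, {e} × {p73, p75}, {e, f} × {p73}, {f} × {p73, p74}, {f} × {p73, p75}, {e} × {p73, p74, p75}, {f} × {p73, p74, p75}, {e, f} × {p73, p74}, {e, f} × {p73, p75}, {e, f} × {p73, p74, p75}}; |τ_{X×Y}| = 25.

Enumerate products U × V with U ∈ τ_X, V ∈ τ_Y (deduplicated):
  ∅ × ∅ = {} (∅)
  {e} × {p73} = {(e,p73)}
  {f} × {p73} = {(f,p73)}
  {e} × {p73, p74} = {(e,p73), (e,p74)}
  {e} × {p73, p75} = {(e,p73), (e,p75)}
  {e, f} × {p73} = {(e,p73), (f,p73)}
  {f} × {p73, p74} = {(f,p73), (f,p74)}
  {f} × {p73, p75} = {(f,p73), (f,p75)}
  {e} × {p73, p74, p75} = {(e,p73), (e,p74), (e,p75)}
  {f} × {p73, p74, p75} = {(f,p73), (f,p74), (f,p75)}
  {e, f} × {p73, p74} = {(e,p73), (e,p74), (f,p73), (f,p74)}
  {e, f} × {p73, p75} = {(e,p73), (e,p75), (f,p73), (f,p75)}
  {e, f} × {p73, p74, p75} = {(e,p73), (e,p74), (e,p75), (f,p73), (f,p74), (f,p75)}
These 13 distinct sets form the basis B.
Close under arbitrary unions to get τ_{X×Y}; counting gives |τ_{X×Y}| = 25.


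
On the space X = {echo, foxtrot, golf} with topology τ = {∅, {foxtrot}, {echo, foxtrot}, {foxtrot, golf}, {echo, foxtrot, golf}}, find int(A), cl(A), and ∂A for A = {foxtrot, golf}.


int(A) = {foxtrot, golf}, cl(A) = {echo, foxtrot, golf}, ∂A = {echo}.

Closed sets in (X, τ) are complements of opens:
  closed(X, τ) = {∅, {echo}, {golf}, {echo, golf}, {echo, foxtrot, golf}}.
int(A) = ⋃ {U ∈ τ : U ⊆ A}. Opens contained in A: ∅, {foxtrot}, {foxtrot, golf}.
Taking the union of these: int(A) = {foxtrot, golf}.
cl(A) = ⋂ {C closed : A ⊆ C}. Closed sets containing A: {echo, foxtrot, golf}.
Intersecting these: cl(A) = {echo, foxtrot, golf}.
∂A = cl(A) ∖ int(A) = {echo, foxtrot, golf} ∖ {foxtrot, golf} = {echo}.


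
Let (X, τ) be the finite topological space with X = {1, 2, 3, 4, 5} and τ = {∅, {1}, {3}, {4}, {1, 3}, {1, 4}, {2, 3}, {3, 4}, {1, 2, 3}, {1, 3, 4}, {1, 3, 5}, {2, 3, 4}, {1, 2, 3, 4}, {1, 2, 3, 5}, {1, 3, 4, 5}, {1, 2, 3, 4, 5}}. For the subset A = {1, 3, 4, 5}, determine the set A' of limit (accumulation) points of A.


A' = {2, 5}

For each x ∈ X, list the open sets U ∈ τ with x ∈ U, then check whether U ∩ (A ∖ {x}) ≠ ∅ for every such U.
  x = 1: open {1} ∋ x has {1} ∩ (A ∖ {1}) = ∅, so x is NOT a limit point.
  x = 2: opens ∋ x are {2, 3}, {1, 2, 3}, {2, 3, 4}, {1, 2, 3, 4}, {1, 2, 3, 5}, {1, 2, 3, 4, 5}; each meets A ∖ {2}, so x IS a limit point.
  x = 3: open {3} ∋ x has {3} ∩ (A ∖ {3}) = ∅, so x is NOT a limit point.
  x = 4: open {4} ∋ x has {4} ∩ (A ∖ {4}) = ∅, so x is NOT a limit point.
  x = 5: opens ∋ x are {1, 3, 5}, {1, 2, 3, 5}, {1, 3, 4, 5}, {1, 2, 3, 4, 5}; each meets A ∖ {5}, so x IS a limit point.
Collecting: A' = {2, 5}.


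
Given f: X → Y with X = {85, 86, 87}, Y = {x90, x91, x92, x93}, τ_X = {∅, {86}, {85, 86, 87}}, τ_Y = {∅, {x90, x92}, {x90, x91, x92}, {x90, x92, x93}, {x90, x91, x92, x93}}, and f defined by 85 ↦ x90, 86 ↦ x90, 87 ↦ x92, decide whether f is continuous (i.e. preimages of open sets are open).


f IS continuous.

Compute f^{-1}(U) for each U ∈ τ_Y:
  U = ∅: f^{-1}(U) = ∅ ∈ τ_X ✓.
  U = {x90, x92}: f^{-1}(U) = {85, 86, 87} ∈ τ_X ✓.
  U = {x90, x91, x92}: f^{-1}(U) = {85, 86, 87} ∈ τ_X ✓.
  U = {x90, x92, x93}: f^{-1}(U) = {85, 86, 87} ∈ τ_X ✓.
  U = {x90, x91, x92, x93}: f^{-1}(U) = {85, 86, 87} ∈ τ_X ✓.
Every preimage lies in τ_X, so f IS continuous.


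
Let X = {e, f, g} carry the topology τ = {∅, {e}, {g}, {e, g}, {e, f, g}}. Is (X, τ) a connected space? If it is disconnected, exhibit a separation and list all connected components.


(X, τ) is connected.

Find clopen sets (U ∈ τ with X ∖ U ∈ τ):
  U = ∅, X ∖ U = {e, f, g} — both open, so U is clopen.
  U = {e, f, g}, X ∖ U = ∅ — both open, so U is clopen.
Only trivial clopens (∅ and X) exist, so (X, τ) is connected.
Compute connected components by grouping points that agree on all clopens:
  component: {e, f, g}


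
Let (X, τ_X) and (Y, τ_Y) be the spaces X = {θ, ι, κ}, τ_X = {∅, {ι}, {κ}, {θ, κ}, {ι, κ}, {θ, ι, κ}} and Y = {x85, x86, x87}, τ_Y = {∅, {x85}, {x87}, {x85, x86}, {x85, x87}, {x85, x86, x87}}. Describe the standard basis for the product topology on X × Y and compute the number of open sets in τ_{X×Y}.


Basis B = {∅ × ∅, {ι} × {x85}, {ι} × {x87}, {κ} × {x85}, {κ} × {x87}, {θ, κ} × {x85}, {θ, κ} × {x87}, {ι} × {x85, x86}, {ι} × {x85, x87}, {ι, κ} × {x85}, {ι, κ} × {x87}, {κ} × {x85, x86}, {κ} × {x85, x87}, {θ, ι, κ} × {x85}, {θ, ι, κ} × {x87}, {ι} × {x85, x86, x87}, {κ} × {x85, x86, x87}, {θ, κ} × {x85, x86}, {θ, κ} × {x85, x87}, {ι, κ} × {x85, x86}, {ι, κ} × {x85, x87}, {θ, κ} × {x85, x86, x87}, {θ, ι, κ} × {x85, x86}, {θ, ι, κ} × {x85, x87}, {ι, κ} × {x85, x86, x87}, {θ, ι, κ} × {x85, x86, x87}}; |τ_{X×Y}| = 108.

Enumerate products U × V with U ∈ τ_X, V ∈ τ_Y (deduplicated):
  ∅ × ∅ = {} (∅)
  {ι} × {x85} = {(ι,x85)}
  {ι} × {x87} = {(ι,x87)}
  {κ} × {x85} = {(κ,x85)}
  {κ} × {x87} = {(κ,x87)}
  {θ, κ} × {x85} = {(θ,x85), (κ,x85)}
  {θ, κ} × {x87} = {(θ,x87), (κ,x87)}
  {ι} × {x85, x86} = {(ι,x85), (ι,x86)}
  {ι} × {x85, x87} = {(ι,x85), (ι,x87)}
  {ι, κ} × {x85} = {(ι,x85), (κ,x85)}
  {ι, κ} × {x87} = {(ι,x87), (κ,x87)}
  {κ} × {x85, x86} = {(κ,x85), (κ,x86)}
  {κ} × {x85, x87} = {(κ,x85), (κ,x87)}
  {θ, ι, κ} × {x85} = {(θ,x85), (ι,x85), (κ,x85)}
  {θ, ι, κ} × {x87} = {(θ,x87), (ι,x87), (κ,x87)}
  {ι} × {x85, x86, x87} = {(ι,x85), (ι,x86), (ι,x87)}
  {κ} × {x85, x86, x87} = {(κ,x85), (κ,x86), (κ,x87)}
  {θ, κ} × {x85, x86} = {(θ,x85), (θ,x86), (κ,x85), (κ,x86)}
  {θ, κ} × {x85, x87} = {(θ,x85), (θ,x87), (κ,x85), (κ,x87)}
  {ι, κ} × {x85, x86} = {(ι,x85), (ι,x86), (κ,x85), (κ,x86)}
  {ι, κ} × {x85, x87} = {(ι,x85), (ι,x87), (κ,x85), (κ,x87)}
  {θ, κ} × {x85, x86, x87} = {(θ,x85), (θ,x86), (θ,x87), (κ,x85), (κ,x86), (κ,x87)}
  {θ, ι, κ} × {x85, x86} = {(θ,x85), (θ,x86), (ι,x85), (ι,x86), (κ,x85), (κ,x86)}
  {θ, ι, κ} × {x85, x87} = {(θ,x85), (θ,x87), (ι,x85), (ι,x87), (κ,x85), (κ,x87)}
  {ι, κ} × {x85, x86, x87} = {(ι,x85), (ι,x86), (ι,x87), (κ,x85), (κ,x86), (κ,x87)}
  {θ, ι, κ} × {x85, x86, x87} = {(θ,x85), (θ,x86), (θ,x87), (ι,x85), (ι,x86), (ι,x87), (κ,x85), (κ,x86), (κ,x87)}
These 26 distinct sets form the basis B.
Close under arbitrary unions to get τ_{X×Y}; counting gives |τ_{X×Y}| = 108.


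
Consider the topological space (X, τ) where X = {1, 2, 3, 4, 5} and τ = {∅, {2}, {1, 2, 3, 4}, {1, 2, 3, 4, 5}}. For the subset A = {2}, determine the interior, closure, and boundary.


int(A) = {2}, cl(A) = {1, 2, 3, 4, 5}, ∂A = {1, 3, 4, 5}.

Closed sets in (X, τ) are complements of opens:
  closed(X, τ) = {∅, {5}, {1, 3, 4, 5}, {1, 2, 3, 4, 5}}.
int(A) = ⋃ {U ∈ τ : U ⊆ A}. Opens contained in A: ∅, {2}.
Taking the union of these: int(A) = {2}.
cl(A) = ⋂ {C closed : A ⊆ C}. Closed sets containing A: {1, 2, 3, 4, 5}.
Intersecting these: cl(A) = {1, 2, 3, 4, 5}.
∂A = cl(A) ∖ int(A) = {1, 2, 3, 4, 5} ∖ {2} = {1, 3, 4, 5}.


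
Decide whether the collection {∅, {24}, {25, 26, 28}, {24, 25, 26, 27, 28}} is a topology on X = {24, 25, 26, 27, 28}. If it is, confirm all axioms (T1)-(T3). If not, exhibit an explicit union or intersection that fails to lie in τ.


τ is NOT a topology on X.

Axiom (T1): ∅ ∈ τ? Yes; X ∈ τ? Yes.
Axiom (T2/T3): check pairwise unions and intersections of members of τ.
Counterexample for (T2): {24} ∪ {25, 26, 28} = {24, 25, 26, 28} ∉ τ. Therefore τ is NOT a topology.


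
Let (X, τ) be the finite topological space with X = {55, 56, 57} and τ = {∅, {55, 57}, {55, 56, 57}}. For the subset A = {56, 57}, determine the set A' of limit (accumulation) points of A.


A' = {55, 56}

For each x ∈ X, list the open sets U ∈ τ with x ∈ U, then check whether U ∩ (A ∖ {x}) ≠ ∅ for every such U.
  x = 55: opens ∋ x are {55, 57}, {55, 56, 57}; each meets A ∖ {55}, so x IS a limit point.
  x = 56: opens ∋ x are {55, 56, 57}; each meets A ∖ {56}, so x IS a limit point.
  x = 57: open {55, 57} ∋ x has {55, 57} ∩ (A ∖ {57}) = ∅, so x is NOT a limit point.
Collecting: A' = {55, 56}.


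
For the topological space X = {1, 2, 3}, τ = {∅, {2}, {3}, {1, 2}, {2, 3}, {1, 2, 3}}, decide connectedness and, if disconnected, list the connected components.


(X, τ) is disconnected; components = [{3}, {1, 2}].

Find clopen sets (U ∈ τ with X ∖ U ∈ τ):
  U = ∅, X ∖ U = {1, 2, 3} — both open, so U is clopen.
  U = {3}, X ∖ U = {1, 2} — both open, so U is clopen.
  U = {1, 2}, X ∖ U = {3} — both open, so U is clopen.
  U = {1, 2, 3}, X ∖ U = ∅ — both open, so U is clopen.
Nontrivial clopen(s) exist: e.g. {1, 2}. So (X, τ) is disconnected.
Compute connected components by grouping points that agree on all clopens:
  component: {3}
  component: {1, 2}


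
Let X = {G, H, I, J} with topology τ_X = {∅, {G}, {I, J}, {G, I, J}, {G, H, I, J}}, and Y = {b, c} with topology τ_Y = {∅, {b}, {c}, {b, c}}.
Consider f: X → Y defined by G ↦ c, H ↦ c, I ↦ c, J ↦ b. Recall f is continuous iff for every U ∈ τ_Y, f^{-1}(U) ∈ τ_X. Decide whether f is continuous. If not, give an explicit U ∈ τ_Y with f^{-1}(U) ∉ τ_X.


f is NOT continuous.

Compute f^{-1}(U) for each U ∈ τ_Y:
  U = ∅: f^{-1}(U) = ∅ ∈ τ_X ✓.
  U = {b}: f^{-1}(U) = {J} ∉ τ_X ✗.
  U = {c}: f^{-1}(U) = {G, H, I} ∉ τ_X ✗.
  U = {b, c}: f^{-1}(U) = {G, H, I, J} ∈ τ_X ✓.
Found U = {b} with f^{-1}(U) = {J} not in τ_X. Therefore f is NOT continuous.


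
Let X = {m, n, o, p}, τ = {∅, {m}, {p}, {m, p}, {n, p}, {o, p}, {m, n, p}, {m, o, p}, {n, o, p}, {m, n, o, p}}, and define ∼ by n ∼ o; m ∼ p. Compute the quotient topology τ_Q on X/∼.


X/∼ = {[m=p], [n=o]}; |τ_Q| = 3.

Equivalence classes: [m=p], [n=o].
Quotient map π: X → X/∼ sends m ↦ [m=p], n ↦ [n=o], o ↦ [n=o], p ↦ [m=p].
For each subset V ⊆ X/∼, compute π^{-1}(V) ⊆ X and check whether π^{-1}(V) ∈ τ. V is open in τ_Q iff π^{-1}(V) ∈ τ.
  V = {}: π^{-1}(V) = ∅ ∈ τ ✓.
  V = {[m=p]}: π^{-1}(V) = {m, p} ∈ τ ✓.
  V = {[n=o]}: π^{-1}(V) = {n, o} ∉ τ ✗.
  V = {[m=p], [n=o]}: π^{-1}(V) = {m, n, o, p} ∈ τ ✓.
Open sets in the quotient: τ_Q = {{}, {[m=p]}, {[m=p], [n=o]}} (3 elements).


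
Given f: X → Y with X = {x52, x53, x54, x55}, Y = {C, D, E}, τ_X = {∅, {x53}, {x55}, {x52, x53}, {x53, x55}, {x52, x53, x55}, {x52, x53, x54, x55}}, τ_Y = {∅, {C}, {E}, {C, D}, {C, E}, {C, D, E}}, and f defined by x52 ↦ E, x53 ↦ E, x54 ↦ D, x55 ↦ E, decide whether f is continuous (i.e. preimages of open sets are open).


f is NOT continuous.

Compute f^{-1}(U) for each U ∈ τ_Y:
  U = ∅: f^{-1}(U) = ∅ ∈ τ_X ✓.
  U = {C}: f^{-1}(U) = ∅ ∈ τ_X ✓.
  U = {E}: f^{-1}(U) = {x52, x53, x55} ∈ τ_X ✓.
  U = {C, D}: f^{-1}(U) = {x54} ∉ τ_X ✗.
  U = {C, E}: f^{-1}(U) = {x52, x53, x55} ∈ τ_X ✓.
  U = {C, D, E}: f^{-1}(U) = {x52, x53, x54, x55} ∈ τ_X ✓.
Found U = {C, D} with f^{-1}(U) = {x54} not in τ_X. Therefore f is NOT continuous.


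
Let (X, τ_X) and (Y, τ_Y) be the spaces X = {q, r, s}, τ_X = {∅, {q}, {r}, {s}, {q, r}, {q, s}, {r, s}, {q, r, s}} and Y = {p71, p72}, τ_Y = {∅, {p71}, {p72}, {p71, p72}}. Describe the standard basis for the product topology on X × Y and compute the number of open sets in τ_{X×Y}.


Basis B = {∅ × ∅, {q} × {p71}, {q} × {p72}, {r} × {p71}, {r} × {p72}, {s} × {p71}, {s} × {p72}, {q} × {p71, p72}, {q, r} × {p71}, {q, s} × {p71}, {q, r} × {p72}, {q, s} × {p72}, {r} × {p71, p72}, {r, s} × {p71}, {r, s} × {p72}, {s} × {p71, p72}, {q, r, s} × {p71}, {q, r, s} × {p72}, {q, r} × {p71, p72}, {q, s} × {p71, p72}, {r, s} × {p71, p72}, {q, r, s} × {p71, p72}}; |τ_{X×Y}| = 64.

Enumerate products U × V with U ∈ τ_X, V ∈ τ_Y (deduplicated):
  ∅ × ∅ = {} (∅)
  {q} × {p71} = {(q,p71)}
  {q} × {p72} = {(q,p72)}
  {r} × {p71} = {(r,p71)}
  {r} × {p72} = {(r,p72)}
  {s} × {p71} = {(s,p71)}
  {s} × {p72} = {(s,p72)}
  {q} × {p71, p72} = {(q,p71), (q,p72)}
  {q, r} × {p71} = {(q,p71), (r,p71)}
  {q, s} × {p71} = {(q,p71), (s,p71)}
  {q, r} × {p72} = {(q,p72), (r,p72)}
  {q, s} × {p72} = {(q,p72), (s,p72)}
  {r} × {p71, p72} = {(r,p71), (r,p72)}
  {r, s} × {p71} = {(r,p71), (s,p71)}
  {r, s} × {p72} = {(r,p72), (s,p72)}
  {s} × {p71, p72} = {(s,p71), (s,p72)}
  {q, r, s} × {p71} = {(q,p71), (r,p71), (s,p71)}
  {q, r, s} × {p72} = {(q,p72), (r,p72), (s,p72)}
  {q, r} × {p71, p72} = {(q,p71), (q,p72), (r,p71), (r,p72)}
  {q, s} × {p71, p72} = {(q,p71), (q,p72), (s,p71), (s,p72)}
  {r, s} × {p71, p72} = {(r,p71), (r,p72), (s,p71), (s,p72)}
  {q, r, s} × {p71, p72} = {(q,p71), (q,p72), (r,p71), (r,p72), (s,p71), (s,p72)}
These 22 distinct sets form the basis B.
Close under arbitrary unions to get τ_{X×Y}; counting gives |τ_{X×Y}| = 64.


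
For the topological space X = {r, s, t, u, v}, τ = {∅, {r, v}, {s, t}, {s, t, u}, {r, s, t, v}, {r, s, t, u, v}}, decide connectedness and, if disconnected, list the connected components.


(X, τ) is disconnected; components = [{r, v}, {s, t, u}].

Find clopen sets (U ∈ τ with X ∖ U ∈ τ):
  U = ∅, X ∖ U = {r, s, t, u, v} — both open, so U is clopen.
  U = {r, v}, X ∖ U = {s, t, u} — both open, so U is clopen.
  U = {s, t, u}, X ∖ U = {r, v} — both open, so U is clopen.
  U = {r, s, t, u, v}, X ∖ U = ∅ — both open, so U is clopen.
Nontrivial clopen(s) exist: e.g. {s, t, u}. So (X, τ) is disconnected.
Compute connected components by grouping points that agree on all clopens:
  component: {r, v}
  component: {s, t, u}


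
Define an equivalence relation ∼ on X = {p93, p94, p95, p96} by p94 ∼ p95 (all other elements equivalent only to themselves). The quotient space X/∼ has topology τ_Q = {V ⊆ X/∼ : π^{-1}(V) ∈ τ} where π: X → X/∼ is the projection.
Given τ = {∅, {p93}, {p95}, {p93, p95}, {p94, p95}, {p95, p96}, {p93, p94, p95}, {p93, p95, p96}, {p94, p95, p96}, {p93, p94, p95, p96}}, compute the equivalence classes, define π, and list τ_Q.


X/∼ = {[p93], [p94=p95], [p96]}; |τ_Q| = 6.

Equivalence classes: [p93], [p94=p95], [p96].
Quotient map π: X → X/∼ sends p93 ↦ [p93], p94 ↦ [p94=p95], p95 ↦ [p94=p95], p96 ↦ [p96].
For each subset V ⊆ X/∼, compute π^{-1}(V) ⊆ X and check whether π^{-1}(V) ∈ τ. V is open in τ_Q iff π^{-1}(V) ∈ τ.
  V = {}: π^{-1}(V) = ∅ ∈ τ ✓.
  V = {[p93]}: π^{-1}(V) = {p93} ∈ τ ✓.
  V = {[p94=p95]}: π^{-1}(V) = {p94, p95} ∈ τ ✓.
  V = {[p93], [p94=p95]}: π^{-1}(V) = {p93, p94, p95} ∈ τ ✓.
  V = {[p96]}: π^{-1}(V) = {p96} ∉ τ ✗.
  V = {[p93], [p96]}: π^{-1}(V) = {p93, p96} ∉ τ ✗.
  V = {[p94=p95], [p96]}: π^{-1}(V) = {p94, p95, p96} ∈ τ ✓.
  V = {[p93], [p94=p95], [p96]}: π^{-1}(V) = {p93, p94, p95, p96} ∈ τ ✓.
Open sets in the quotient: τ_Q = {{}, {[p93]}, {[p94=p95]}, {[p93], [p94=p95]}, {[p94=p95], [p96]}, {[p93], [p94=p95], [p96]}} (6 elements).


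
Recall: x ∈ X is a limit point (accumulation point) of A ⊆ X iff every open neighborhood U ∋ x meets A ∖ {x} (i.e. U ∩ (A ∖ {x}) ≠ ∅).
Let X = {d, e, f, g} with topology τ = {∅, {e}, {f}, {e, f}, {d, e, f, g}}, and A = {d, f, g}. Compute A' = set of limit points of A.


A' = {d, g}

For each x ∈ X, list the open sets U ∈ τ with x ∈ U, then check whether U ∩ (A ∖ {x}) ≠ ∅ for every such U.
  x = d: opens ∋ x are {d, e, f, g}; each meets A ∖ {d}, so x IS a limit point.
  x = e: open {e} ∋ x has {e} ∩ (A ∖ {e}) = ∅, so x is NOT a limit point.
  x = f: open {f} ∋ x has {f} ∩ (A ∖ {f}) = ∅, so x is NOT a limit point.
  x = g: opens ∋ x are {d, e, f, g}; each meets A ∖ {g}, so x IS a limit point.
Collecting: A' = {d, g}.


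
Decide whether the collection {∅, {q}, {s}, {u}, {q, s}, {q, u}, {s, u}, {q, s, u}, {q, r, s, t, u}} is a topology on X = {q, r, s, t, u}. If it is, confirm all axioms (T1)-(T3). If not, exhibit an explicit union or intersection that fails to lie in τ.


τ IS a topology on X.

Axiom (T1): ∅ ∈ τ? Yes; X ∈ τ? Yes.
Axiom (T2/T3): check pairwise unions and intersections of members of τ.
All pairwise intersections and unions checked — each lies in τ. Therefore τ satisfies (T1), (T2), (T3): it IS a topology on X.


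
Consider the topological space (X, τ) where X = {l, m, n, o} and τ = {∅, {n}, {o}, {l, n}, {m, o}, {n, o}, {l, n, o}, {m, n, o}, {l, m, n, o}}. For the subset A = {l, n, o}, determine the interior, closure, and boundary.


int(A) = {l, n, o}, cl(A) = {l, m, n, o}, ∂A = {m}.

Closed sets in (X, τ) are complements of opens:
  closed(X, τ) = {∅, {l}, {m}, {l, m}, {l, n}, {m, o}, {l, m, n}, {l, m, o}, {l, m, n, o}}.
int(A) = ⋃ {U ∈ τ : U ⊆ A}. Opens contained in A: ∅, {n}, {o}, {l, n}, {n, o}, {l, n, o}.
Taking the union of these: int(A) = {l, n, o}.
cl(A) = ⋂ {C closed : A ⊆ C}. Closed sets containing A: {l, m, n, o}.
Intersecting these: cl(A) = {l, m, n, o}.
∂A = cl(A) ∖ int(A) = {l, m, n, o} ∖ {l, n, o} = {m}.


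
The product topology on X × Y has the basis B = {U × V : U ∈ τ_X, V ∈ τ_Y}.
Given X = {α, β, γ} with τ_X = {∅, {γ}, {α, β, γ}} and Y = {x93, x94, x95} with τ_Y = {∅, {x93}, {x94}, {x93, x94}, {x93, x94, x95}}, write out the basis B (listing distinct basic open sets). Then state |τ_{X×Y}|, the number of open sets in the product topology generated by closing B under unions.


Basis B = {∅ × ∅, {γ} × {x93}, {γ} × {x94}, {γ} × {x93, x94}, {α, β, γ} × {x93}, {α, β, γ} × {x94}, {γ} × {x93, x94, x95}, {α, β, γ} × {x93, x94}, {α, β, γ} × {x93, x94, x95}}; |τ_{X×Y}| = 14.

Enumerate products U × V with U ∈ τ_X, V ∈ τ_Y (deduplicated):
  ∅ × ∅ = {} (∅)
  {γ} × {x93} = {(γ,x93)}
  {γ} × {x94} = {(γ,x94)}
  {γ} × {x93, x94} = {(γ,x93), (γ,x94)}
  {α, β, γ} × {x93} = {(α,x93), (β,x93), (γ,x93)}
  {α, β, γ} × {x94} = {(α,x94), (β,x94), (γ,x94)}
  {γ} × {x93, x94, x95} = {(γ,x93), (γ,x94), (γ,x95)}
  {α, β, γ} × {x93, x94} = {(α,x93), (α,x94), (β,x93), (β,x94), (γ,x93), (γ,x94)}
  {α, β, γ} × {x93, x94, x95} = {(α,x93), (α,x94), (α,x95), (β,x93), (β,x94), (β,x95), (γ,x93), (γ,x94), (γ,x95)}
These 9 distinct sets form the basis B.
Close under arbitrary unions to get τ_{X×Y}; counting gives |τ_{X×Y}| = 14.


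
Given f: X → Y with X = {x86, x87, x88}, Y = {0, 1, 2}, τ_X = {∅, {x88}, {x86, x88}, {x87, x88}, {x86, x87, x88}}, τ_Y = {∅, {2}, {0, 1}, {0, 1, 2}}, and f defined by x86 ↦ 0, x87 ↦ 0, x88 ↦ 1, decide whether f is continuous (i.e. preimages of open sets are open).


f IS continuous.

Compute f^{-1}(U) for each U ∈ τ_Y:
  U = ∅: f^{-1}(U) = ∅ ∈ τ_X ✓.
  U = {2}: f^{-1}(U) = ∅ ∈ τ_X ✓.
  U = {0, 1}: f^{-1}(U) = {x86, x87, x88} ∈ τ_X ✓.
  U = {0, 1, 2}: f^{-1}(U) = {x86, x87, x88} ∈ τ_X ✓.
Every preimage lies in τ_X, so f IS continuous.


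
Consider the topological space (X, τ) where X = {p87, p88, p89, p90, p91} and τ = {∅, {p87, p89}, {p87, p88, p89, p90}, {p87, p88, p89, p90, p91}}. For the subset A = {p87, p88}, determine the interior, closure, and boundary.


int(A) = ∅, cl(A) = {p87, p88, p89, p90, p91}, ∂A = {p87, p88, p89, p90, p91}.

Closed sets in (X, τ) are complements of opens:
  closed(X, τ) = {∅, {p91}, {p88, p90, p91}, {p87, p88, p89, p90, p91}}.
int(A) = ⋃ {U ∈ τ : U ⊆ A}. Opens contained in A: ∅.
Taking the union of these: int(A) = ∅.
cl(A) = ⋂ {C closed : A ⊆ C}. Closed sets containing A: {p87, p88, p89, p90, p91}.
Intersecting these: cl(A) = {p87, p88, p89, p90, p91}.
∂A = cl(A) ∖ int(A) = {p87, p88, p89, p90, p91} ∖ ∅ = {p87, p88, p89, p90, p91}.


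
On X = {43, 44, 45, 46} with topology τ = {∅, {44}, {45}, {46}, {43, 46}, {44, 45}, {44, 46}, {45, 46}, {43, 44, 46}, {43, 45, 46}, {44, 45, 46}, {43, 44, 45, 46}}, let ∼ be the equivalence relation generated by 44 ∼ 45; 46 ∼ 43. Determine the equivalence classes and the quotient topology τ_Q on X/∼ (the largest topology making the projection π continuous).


X/∼ = {[43=46], [44=45]}; |τ_Q| = 4.

Equivalence classes: [43=46], [44=45].
Quotient map π: X → X/∼ sends 43 ↦ [43=46], 44 ↦ [44=45], 45 ↦ [44=45], 46 ↦ [43=46].
For each subset V ⊆ X/∼, compute π^{-1}(V) ⊆ X and check whether π^{-1}(V) ∈ τ. V is open in τ_Q iff π^{-1}(V) ∈ τ.
  V = {}: π^{-1}(V) = ∅ ∈ τ ✓.
  V = {[43=46]}: π^{-1}(V) = {43, 46} ∈ τ ✓.
  V = {[44=45]}: π^{-1}(V) = {44, 45} ∈ τ ✓.
  V = {[43=46], [44=45]}: π^{-1}(V) = {43, 44, 45, 46} ∈ τ ✓.
Open sets in the quotient: τ_Q = {{}, {[43=46]}, {[44=45]}, {[43=46], [44=45]}} (4 elements).


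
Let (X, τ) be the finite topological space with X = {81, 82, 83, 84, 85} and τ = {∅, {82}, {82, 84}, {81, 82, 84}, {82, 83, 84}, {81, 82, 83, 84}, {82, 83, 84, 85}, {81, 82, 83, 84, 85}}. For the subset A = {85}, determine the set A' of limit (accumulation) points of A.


A' = ∅

For each x ∈ X, list the open sets U ∈ τ with x ∈ U, then check whether U ∩ (A ∖ {x}) ≠ ∅ for every such U.
  x = 81: open {81, 82, 84} ∋ x has {81, 82, 84} ∩ (A ∖ {81}) = ∅, so x is NOT a limit point.
  x = 82: open {82} ∋ x has {82} ∩ (A ∖ {82}) = ∅, so x is NOT a limit point.
  x = 83: open {82, 83, 84} ∋ x has {82, 83, 84} ∩ (A ∖ {83}) = ∅, so x is NOT a limit point.
  x = 84: open {82, 84} ∋ x has {82, 84} ∩ (A ∖ {84}) = ∅, so x is NOT a limit point.
  x = 85: open {82, 83, 84, 85} ∋ x has {82, 83, 84, 85} ∩ (A ∖ {85}) = ∅, so x is NOT a limit point.
Collecting: A' = ∅.


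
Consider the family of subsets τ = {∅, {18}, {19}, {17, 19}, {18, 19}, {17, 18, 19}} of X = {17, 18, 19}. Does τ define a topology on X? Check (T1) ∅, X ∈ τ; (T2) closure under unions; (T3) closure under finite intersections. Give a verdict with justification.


τ IS a topology on X.

Axiom (T1): ∅ ∈ τ? Yes; X ∈ τ? Yes.
Axiom (T2/T3): check pairwise unions and intersections of members of τ.
All pairwise intersections and unions checked — each lies in τ. Therefore τ satisfies (T1), (T2), (T3): it IS a topology on X.


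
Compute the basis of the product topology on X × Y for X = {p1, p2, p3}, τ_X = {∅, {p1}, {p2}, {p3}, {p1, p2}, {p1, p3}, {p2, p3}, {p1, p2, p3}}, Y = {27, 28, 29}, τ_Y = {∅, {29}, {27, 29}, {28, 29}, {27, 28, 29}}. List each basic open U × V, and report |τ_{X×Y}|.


Basis B = {∅ × ∅, {p1} × {29}, {p2} × {29}, {p3} × {29}, {p1} × {27, 29}, {p1} × {28, 29}, {p1, p2} × {29}, {p1, p3} × {29}, {p2} × {27, 29}, {p2} × {28, 29}, {p2, p3} × {29}, {p3} × {27, 29}, {p3} × {28, 29}, {p1} × {27, 28, 29}, {p1, p2, p3} × {29}, {p2} × {27, 28, 29}, {p3} × {27, 28, 29}, {p1, p2} × {27, 29}, {p1, p3} × {27, 29}, {p1, p2} × {28, 29}, {p1, p3} × {28, 29}, {p2, p3} × {27, 29}, {p2, p3} × {28, 29}, {p1, p2} × {27, 28, 29}, {p1, p3} × {27, 28, 29}, {p1, p2, p3} × {27, 29}, {p1, p2, p3} × {28, 29}, {p2, p3} × {27, 28, 29}, {p1, p2, p3} × {27, 28, 29}}; |τ_{X×Y}| = 125.

Enumerate products U × V with U ∈ τ_X, V ∈ τ_Y (deduplicated):
  ∅ × ∅ = {} (∅)
  {p1} × {29} = {(p1,29)}
  {p2} × {29} = {(p2,29)}
  {p3} × {29} = {(p3,29)}
  {p1} × {27, 29} = {(p1,27), (p1,29)}
  {p1} × {28, 29} = {(p1,28), (p1,29)}
  {p1, p2} × {29} = {(p1,29), (p2,29)}
  {p1, p3} × {29} = {(p1,29), (p3,29)}
  {p2} × {27, 29} = {(p2,27), (p2,29)}
  {p2} × {28, 29} = {(p2,28), (p2,29)}
  {p2, p3} × {29} = {(p2,29), (p3,29)}
  {p3} × {27, 29} = {(p3,27), (p3,29)}
  {p3} × {28, 29} = {(p3,28), (p3,29)}
  {p1} × {27, 28, 29} = {(p1,27), (p1,28), (p1,29)}
  {p1, p2, p3} × {29} = {(p1,29), (p2,29), (p3,29)}
  {p2} × {27, 28, 29} = {(p2,27), (p2,28), (p2,29)}
  {p3} × {27, 28, 29} = {(p3,27), (p3,28), (p3,29)}
  {p1, p2} × {27, 29} = {(p1,27), (p1,29), (p2,27), (p2,29)}
  {p1, p3} × {27, 29} = {(p1,27), (p1,29), (p3,27), (p3,29)}
  {p1, p2} × {28, 29} = {(p1,28), (p1,29), (p2,28), (p2,29)}
  {p1, p3} × {28, 29} = {(p1,28), (p1,29), (p3,28), (p3,29)}
  {p2, p3} × {27, 29} = {(p2,27), (p2,29), (p3,27), (p3,29)}
  {p2, p3} × {28, 29} = {(p2,28), (p2,29), (p3,28), (p3,29)}
  {p1, p2} × {27, 28, 29} = {(p1,27), (p1,28), (p1,29), (p2,27), (p2,28), (p2,29)}
  {p1, p3} × {27, 28, 29} = {(p1,27), (p1,28), (p1,29), (p3,27), (p3,28), (p3,29)}
  {p1, p2, p3} × {27, 29} = {(p1,27), (p1,29), (p2,27), (p2,29), (p3,27), (p3,29)}
  {p1, p2, p3} × {28, 29} = {(p1,28), (p1,29), (p2,28), (p2,29), (p3,28), (p3,29)}
  {p2, p3} × {27, 28, 29} = {(p2,27), (p2,28), (p2,29), (p3,27), (p3,28), (p3,29)}
  {p1, p2, p3} × {27, 28, 29} = {(p1,27), (p1,28), (p1,29), (p2,27), (p2,28), (p2,29), (p3,27), (p3,28), (p3,29)}
These 29 distinct sets form the basis B.
Close under arbitrary unions to get τ_{X×Y}; counting gives |τ_{X×Y}| = 125.


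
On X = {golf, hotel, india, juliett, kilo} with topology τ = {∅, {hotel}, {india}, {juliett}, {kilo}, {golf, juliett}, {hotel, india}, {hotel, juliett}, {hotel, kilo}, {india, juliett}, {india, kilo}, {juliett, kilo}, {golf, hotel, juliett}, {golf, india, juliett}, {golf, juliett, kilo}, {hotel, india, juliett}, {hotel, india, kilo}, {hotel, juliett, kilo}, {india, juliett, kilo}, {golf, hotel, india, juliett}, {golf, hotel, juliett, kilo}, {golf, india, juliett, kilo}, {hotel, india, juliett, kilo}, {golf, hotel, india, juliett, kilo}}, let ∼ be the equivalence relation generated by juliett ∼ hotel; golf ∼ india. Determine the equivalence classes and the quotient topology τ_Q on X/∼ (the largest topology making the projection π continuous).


X/∼ = {[golf=india], [hotel=juliett], [kilo]}; |τ_Q| = 6.

Equivalence classes: [golf=india], [hotel=juliett], [kilo].
Quotient map π: X → X/∼ sends golf ↦ [golf=india], hotel ↦ [hotel=juliett], india ↦ [golf=india], juliett ↦ [hotel=juliett], kilo ↦ [kilo].
For each subset V ⊆ X/∼, compute π^{-1}(V) ⊆ X and check whether π^{-1}(V) ∈ τ. V is open in τ_Q iff π^{-1}(V) ∈ τ.
  V = {}: π^{-1}(V) = ∅ ∈ τ ✓.
  V = {[golf=india]}: π^{-1}(V) = {golf, india} ∉ τ ✗.
  V = {[hotel=juliett]}: π^{-1}(V) = {hotel, juliett} ∈ τ ✓.
  V = {[golf=india], [hotel=juliett]}: π^{-1}(V) = {golf, hotel, india, juliett} ∈ τ ✓.
  V = {[kilo]}: π^{-1}(V) = {kilo} ∈ τ ✓.
  V = {[golf=india], [kilo]}: π^{-1}(V) = {golf, india, kilo} ∉ τ ✗.
  V = {[hotel=juliett], [kilo]}: π^{-1}(V) = {hotel, juliett, kilo} ∈ τ ✓.
  V = {[golf=india], [hotel=juliett], [kilo]}: π^{-1}(V) = {golf, hotel, india, juliett, kilo} ∈ τ ✓.
Open sets in the quotient: τ_Q = {{}, {[hotel=juliett]}, {[golf=india], [hotel=juliett]}, {[kilo]}, {[hotel=juliett], [kilo]}, {[golf=india], [hotel=juliett], [kilo]}} (6 elements).


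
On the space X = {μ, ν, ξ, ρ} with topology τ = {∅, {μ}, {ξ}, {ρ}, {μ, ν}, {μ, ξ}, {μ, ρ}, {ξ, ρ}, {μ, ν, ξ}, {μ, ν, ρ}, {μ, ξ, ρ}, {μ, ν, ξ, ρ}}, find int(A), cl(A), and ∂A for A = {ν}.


int(A) = ∅, cl(A) = {ν}, ∂A = {ν}.

Closed sets in (X, τ) are complements of opens:
  closed(X, τ) = {∅, {ν}, {ξ}, {ρ}, {μ, ν}, {ν, ξ}, {ν, ρ}, {ξ, ρ}, {μ, ν, ξ}, {μ, ν, ρ}, {ν, ξ, ρ}, {μ, ν, ξ, ρ}}.
int(A) = ⋃ {U ∈ τ : U ⊆ A}. Opens contained in A: ∅.
Taking the union of these: int(A) = ∅.
cl(A) = ⋂ {C closed : A ⊆ C}. Closed sets containing A: {ν}, {μ, ν}, {ν, ξ}, {ν, ρ}, {μ, ν, ξ}, {μ, ν, ρ}, {ν, ξ, ρ}, {μ, ν, ξ, ρ}.
Intersecting these: cl(A) = {ν}.
∂A = cl(A) ∖ int(A) = {ν} ∖ ∅ = {ν}.


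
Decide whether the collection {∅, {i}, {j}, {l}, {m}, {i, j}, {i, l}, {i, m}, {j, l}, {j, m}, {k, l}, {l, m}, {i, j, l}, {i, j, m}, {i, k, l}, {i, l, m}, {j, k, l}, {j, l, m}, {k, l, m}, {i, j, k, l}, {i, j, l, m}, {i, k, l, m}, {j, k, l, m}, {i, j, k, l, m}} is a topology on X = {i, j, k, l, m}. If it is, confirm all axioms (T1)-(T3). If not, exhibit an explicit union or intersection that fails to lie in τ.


τ IS a topology on X.

Axiom (T1): ∅ ∈ τ? Yes; X ∈ τ? Yes.
Axiom (T2/T3): check pairwise unions and intersections of members of τ.
All pairwise intersections and unions checked — each lies in τ. Therefore τ satisfies (T1), (T2), (T3): it IS a topology on X.


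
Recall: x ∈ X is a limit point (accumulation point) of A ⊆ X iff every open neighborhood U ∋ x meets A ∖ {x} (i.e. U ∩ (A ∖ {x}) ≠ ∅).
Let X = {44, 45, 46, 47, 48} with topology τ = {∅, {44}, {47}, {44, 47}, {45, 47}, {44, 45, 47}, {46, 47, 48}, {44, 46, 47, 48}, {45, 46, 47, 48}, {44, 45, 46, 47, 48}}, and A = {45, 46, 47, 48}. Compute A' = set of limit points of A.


A' = {45, 46, 48}

For each x ∈ X, list the open sets U ∈ τ with x ∈ U, then check whether U ∩ (A ∖ {x}) ≠ ∅ for every such U.
  x = 44: open {44} ∋ x has {44} ∩ (A ∖ {44}) = ∅, so x is NOT a limit point.
  x = 45: opens ∋ x are {45, 47}, {44, 45, 47}, {45, 46, 47, 48}, {44, 45, 46, 47, 48}; each meets A ∖ {45}, so x IS a limit point.
  x = 46: opens ∋ x are {46, 47, 48}, {44, 46, 47, 48}, {45, 46, 47, 48}, {44, 45, 46, 47, 48}; each meets A ∖ {46}, so x IS a limit point.
  x = 47: open {47} ∋ x has {47} ∩ (A ∖ {47}) = ∅, so x is NOT a limit point.
  x = 48: opens ∋ x are {46, 47, 48}, {44, 46, 47, 48}, {45, 46, 47, 48}, {44, 45, 46, 47, 48}; each meets A ∖ {48}, so x IS a limit point.
Collecting: A' = {45, 46, 48}.


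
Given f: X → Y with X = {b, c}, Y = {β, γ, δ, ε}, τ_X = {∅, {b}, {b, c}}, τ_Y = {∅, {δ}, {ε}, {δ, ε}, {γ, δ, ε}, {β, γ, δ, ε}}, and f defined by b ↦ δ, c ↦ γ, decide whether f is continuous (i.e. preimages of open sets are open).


f IS continuous.

Compute f^{-1}(U) for each U ∈ τ_Y:
  U = ∅: f^{-1}(U) = ∅ ∈ τ_X ✓.
  U = {δ}: f^{-1}(U) = {b} ∈ τ_X ✓.
  U = {ε}: f^{-1}(U) = ∅ ∈ τ_X ✓.
  U = {δ, ε}: f^{-1}(U) = {b} ∈ τ_X ✓.
  U = {γ, δ, ε}: f^{-1}(U) = {b, c} ∈ τ_X ✓.
  U = {β, γ, δ, ε}: f^{-1}(U) = {b, c} ∈ τ_X ✓.
Every preimage lies in τ_X, so f IS continuous.


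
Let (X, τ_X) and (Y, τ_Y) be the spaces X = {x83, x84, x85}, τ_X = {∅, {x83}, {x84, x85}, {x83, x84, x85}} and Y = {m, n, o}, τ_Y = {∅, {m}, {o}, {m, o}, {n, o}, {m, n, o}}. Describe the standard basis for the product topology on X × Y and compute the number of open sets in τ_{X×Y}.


Basis B = {∅ × ∅, {x83} × {m}, {x83} × {o}, {x83} × {m, o}, {x83} × {n, o}, {x84, x85} × {m}, {x84, x85} × {o}, {x83} × {m, n, o}, {x83, x84, x85} × {m}, {x83, x84, x85} × {o}, {x84, x85} × {m, o}, {x84, x85} × {n, o}, {x83, x84, x85} × {m, o}, {x83, x84, x85} × {n, o}, {x84, x85} × {m, n, o}, {x83, x84, x85} × {m, n, o}}; |τ_{X×Y}| = 36.

Enumerate products U × V with U ∈ τ_X, V ∈ τ_Y (deduplicated):
  ∅ × ∅ = {} (∅)
  {x83} × {m} = {(x83,m)}
  {x83} × {o} = {(x83,o)}
  {x83} × {m, o} = {(x83,m), (x83,o)}
  {x83} × {n, o} = {(x83,n), (x83,o)}
  {x84, x85} × {m} = {(x84,m), (x85,m)}
  {x84, x85} × {o} = {(x84,o), (x85,o)}
  {x83} × {m, n, o} = {(x83,m), (x83,n), (x83,o)}
  {x83, x84, x85} × {m} = {(x83,m), (x84,m), (x85,m)}
  {x83, x84, x85} × {o} = {(x83,o), (x84,o), (x85,o)}
  {x84, x85} × {m, o} = {(x84,m), (x84,o), (x85,m), (x85,o)}
  {x84, x85} × {n, o} = {(x84,n), (x84,o), (x85,n), (x85,o)}
  {x83, x84, x85} × {m, o} = {(x83,m), (x83,o), (x84,m), (x84,o), (x85,m), (x85,o)}
  {x83, x84, x85} × {n, o} = {(x83,n), (x83,o), (x84,n), (x84,o), (x85,n), (x85,o)}
  {x84, x85} × {m, n, o} = {(x84,m), (x84,n), (x84,o), (x85,m), (x85,n), (x85,o)}
  {x83, x84, x85} × {m, n, o} = {(x83,m), (x83,n), (x83,o), (x84,m), (x84,n), (x84,o), (x85,m), (x85,n), (x85,o)}
These 16 distinct sets form the basis B.
Close under arbitrary unions to get τ_{X×Y}; counting gives |τ_{X×Y}| = 36.


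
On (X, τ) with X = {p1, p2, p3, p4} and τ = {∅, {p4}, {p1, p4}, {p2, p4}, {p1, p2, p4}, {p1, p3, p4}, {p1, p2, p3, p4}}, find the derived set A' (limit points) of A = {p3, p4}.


A' = {p1, p2, p3}

For each x ∈ X, list the open sets U ∈ τ with x ∈ U, then check whether U ∩ (A ∖ {x}) ≠ ∅ for every such U.
  x = p1: opens ∋ x are {p1, p4}, {p1, p2, p4}, {p1, p3, p4}, {p1, p2, p3, p4}; each meets A ∖ {p1}, so x IS a limit point.
  x = p2: opens ∋ x are {p2, p4}, {p1, p2, p4}, {p1, p2, p3, p4}; each meets A ∖ {p2}, so x IS a limit point.
  x = p3: opens ∋ x are {p1, p3, p4}, {p1, p2, p3, p4}; each meets A ∖ {p3}, so x IS a limit point.
  x = p4: open {p4} ∋ x has {p4} ∩ (A ∖ {p4}) = ∅, so x is NOT a limit point.
Collecting: A' = {p1, p2, p3}.
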